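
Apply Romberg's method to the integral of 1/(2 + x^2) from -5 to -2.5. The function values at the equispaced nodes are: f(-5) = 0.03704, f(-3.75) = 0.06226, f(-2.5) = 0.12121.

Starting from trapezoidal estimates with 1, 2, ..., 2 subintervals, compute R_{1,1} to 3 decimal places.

0.170

R_{0,0} (trapezoid, 1 panel, h=2.5000): 0.19781
R_{1,0} (trapezoid, 2 panels, h=1.2500): 0.17673
R_{1,1} = 0.17673 + (0.17673 − 0.19781)/3 = 0.16970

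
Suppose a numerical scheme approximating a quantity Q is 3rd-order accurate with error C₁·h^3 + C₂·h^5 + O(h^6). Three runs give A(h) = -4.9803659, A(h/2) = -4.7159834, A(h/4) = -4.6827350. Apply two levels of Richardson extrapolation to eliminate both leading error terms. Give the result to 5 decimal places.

-4.67798

First eliminate the h^3 term (factor 2^3 = 8):
  B₁ = (8·(-4.7159834) − (-4.9803659))/7 = -4.6782145
  B₂ = (8·(-4.6827350) − (-4.7159834))/7 = -4.6779852
Then eliminate the h^5 term (factor 2^5 = 32):
  (32·(-4.6779852) − (-4.6782145))/31 = -4.6779778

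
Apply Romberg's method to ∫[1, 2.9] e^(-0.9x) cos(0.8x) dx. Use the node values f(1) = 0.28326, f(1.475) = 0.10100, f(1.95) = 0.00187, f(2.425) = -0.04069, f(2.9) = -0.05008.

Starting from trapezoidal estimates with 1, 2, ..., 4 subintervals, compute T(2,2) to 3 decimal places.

0.076

T(0,0) (trapezoid, 1 panel, h=1.9000): 0.22152
T(1,0) (trapezoid, 2 panels, h=0.9500): 0.11254
T(2,0) (trapezoid, 4 panels, h=0.4750): 0.08492
T(1,1) = 0.11254 + (0.11254 − 0.22152)/3 = 0.07621
T(2,1) = 0.08492 + (0.08492 − 0.11254)/3 = 0.07571
T(2,2) = 0.07571 + (0.07571 − 0.07621)/15 = 0.07568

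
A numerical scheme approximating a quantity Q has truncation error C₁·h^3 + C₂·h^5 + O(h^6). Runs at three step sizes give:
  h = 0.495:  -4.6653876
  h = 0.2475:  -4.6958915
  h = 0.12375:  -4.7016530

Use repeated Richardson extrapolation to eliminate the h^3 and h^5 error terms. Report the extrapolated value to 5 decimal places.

-4.70255

First eliminate the h^3 term (factor 2^3 = 8):
  B₁ = (8·(-4.6958915) − (-4.6653876))/7 = -4.7002492
  B₂ = (8·(-4.7016530) − (-4.6958915))/7 = -4.7024761
Then eliminate the h^5 term (factor 2^5 = 32):
  (32·(-4.7024761) − (-4.7002492))/31 = -4.7025479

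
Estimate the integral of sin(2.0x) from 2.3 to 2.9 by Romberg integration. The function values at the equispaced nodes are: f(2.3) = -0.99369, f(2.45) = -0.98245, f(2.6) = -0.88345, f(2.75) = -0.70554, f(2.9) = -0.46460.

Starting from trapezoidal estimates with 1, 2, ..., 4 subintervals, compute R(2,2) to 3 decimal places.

R(0,0) (trapezoid, 1 panel, h=0.6000): -0.43749
R(1,0) (trapezoid, 2 panels, h=0.3000): -0.48378
R(2,0) (trapezoid, 4 panels, h=0.1500): -0.49509
R(1,1) = -0.48378 + (-0.48378 − (-0.43749))/3 = -0.49921
R(2,1) = -0.49509 + (-0.49509 − (-0.48378))/3 = -0.49886
R(2,2) = -0.49886 + (-0.49886 − (-0.49921))/15 = -0.49884

-0.499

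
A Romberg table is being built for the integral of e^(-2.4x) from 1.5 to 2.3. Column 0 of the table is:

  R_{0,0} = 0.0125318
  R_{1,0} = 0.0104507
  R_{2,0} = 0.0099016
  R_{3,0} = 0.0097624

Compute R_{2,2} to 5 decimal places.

R_{1,1} = 0.0104507 + (0.0104507 − 0.0125318)/3 = 0.0097570
R_{2,1} = (4·0.0099016 − 0.0104507) / 3 = 0.0097186
R_{2,2} = (16·0.0097186 − 0.0097570) / 15 = 0.0097160

0.00972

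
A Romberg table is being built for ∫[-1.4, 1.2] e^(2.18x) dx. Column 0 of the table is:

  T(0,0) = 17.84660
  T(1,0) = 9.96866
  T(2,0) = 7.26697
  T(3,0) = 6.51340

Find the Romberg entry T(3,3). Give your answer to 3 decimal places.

Richardson extrapolation on the trapezoidal column (denominator 4−1=3):
T(1,1) = 9.96866 + (9.96866 − 17.84660)/3 = 7.34268
T(2,1) = 7.26697 + (7.26697 − 9.96866)/3 = 6.36641
T(3,1) = 6.51340 + (6.51340 − 7.26697)/3 = 6.26221
T(2,2) = 6.36641 + (6.36641 − 7.34268)/15 = 6.30133
T(3,2) = (16·6.26221 − 6.36641) / 15 = 6.25526
T(3,3) = 6.25526 + (6.25526 − 6.30133)/63 = 6.25453

6.255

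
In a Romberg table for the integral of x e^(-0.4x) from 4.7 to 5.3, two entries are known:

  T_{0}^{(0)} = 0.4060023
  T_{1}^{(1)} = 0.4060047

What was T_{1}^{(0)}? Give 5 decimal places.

0.40600

From T_{1}^{(1)} = (4·T_{1}^{(0)} − T_{0}^{(0)})/3, solve for T_{1}^{(0)}:
4·T_{1}^{(0)} = 3·0.4060047 + 0.4060023 = 1.6240164
T_{1}^{(0)} = 0.4060041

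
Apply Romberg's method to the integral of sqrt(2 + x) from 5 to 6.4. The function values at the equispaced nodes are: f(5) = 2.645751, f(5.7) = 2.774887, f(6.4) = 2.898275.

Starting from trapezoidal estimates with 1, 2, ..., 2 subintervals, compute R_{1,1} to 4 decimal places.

R_{0,0} (trapezoid, 1 panel, h=1.4000): 3.880818
R_{1,0} (trapezoid, 2 panels, h=0.7000): 3.882830
R_{1,1} = 3.882830 + (3.882830 − 3.880818)/3 = 3.883501

3.8835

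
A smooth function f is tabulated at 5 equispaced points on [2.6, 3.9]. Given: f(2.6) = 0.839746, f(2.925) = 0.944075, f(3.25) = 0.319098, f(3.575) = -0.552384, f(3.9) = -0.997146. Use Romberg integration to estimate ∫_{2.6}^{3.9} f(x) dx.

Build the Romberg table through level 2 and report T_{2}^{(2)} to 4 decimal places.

T_{0}^{(0)} (trapezoid, 1 panel, h=1.3000): -0.102310
T_{1}^{(0)} (trapezoid, 2 panels, h=0.6500): 0.156259
T_{2}^{(0)} (trapezoid, 4 panels, h=0.3250): 0.205429
T_{1}^{(1)} = 0.156259 + (0.156259 − (-0.102310))/3 = 0.242449
T_{2}^{(1)} = 0.205429 + (0.205429 − 0.156259)/3 = 0.221819
T_{2}^{(2)} = 0.221819 + (0.221819 − 0.242449)/15 = 0.220444

0.2204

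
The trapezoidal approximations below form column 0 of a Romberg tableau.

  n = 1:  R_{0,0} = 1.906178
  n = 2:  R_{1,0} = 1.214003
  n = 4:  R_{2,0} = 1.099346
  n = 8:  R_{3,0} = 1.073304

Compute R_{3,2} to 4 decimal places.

1.0649

R_{2,1} = (4·1.099346 − 1.214003) / 3 = 1.061127
R_{3,1} = 1.073304 + (1.073304 − 1.099346)/3 = 1.064623
R_{3,2} = (16·1.064623 − 1.061127) / 15 = 1.064856
(Column j=1 coincides with Simpson's rule on the same nodes.)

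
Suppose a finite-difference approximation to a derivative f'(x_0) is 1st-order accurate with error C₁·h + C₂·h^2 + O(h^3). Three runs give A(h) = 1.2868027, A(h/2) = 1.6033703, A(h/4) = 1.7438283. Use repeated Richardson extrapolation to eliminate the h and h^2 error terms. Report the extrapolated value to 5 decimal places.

1.87240

First eliminate the h term (factor 2^1 = 2):
  B₁ = (2·1.6033703 − 1.2868027)/1 = 1.9199379
  B₂ = (2·1.7438283 − 1.6033703)/1 = 1.8842863
Then eliminate the h^2 term (factor 2^2 = 4):
  (4·1.8842863 − 1.9199379)/3 = 1.8724024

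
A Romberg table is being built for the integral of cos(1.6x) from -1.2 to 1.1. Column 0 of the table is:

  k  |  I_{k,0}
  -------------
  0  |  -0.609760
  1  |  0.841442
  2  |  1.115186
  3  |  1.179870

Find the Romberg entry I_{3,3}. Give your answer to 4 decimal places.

1.2011

Richardson extrapolation on the trapezoidal column (denominator 4−1=3):
I_{1,1} = (4·0.841442 − (-0.609760)) / 3 = 1.325176
I_{2,1} = (4·1.115186 − 0.841442) / 3 = 1.206434
I_{3,1} = 1.179870 + (1.179870 − 1.115186)/3 = 1.201431
I_{2,2} = (16·1.206434 − 1.325176) / 15 = 1.198518
I_{3,2} = 1.201431 + (1.201431 − 1.206434)/15 = 1.201097
I_{3,3} = (64·1.201097 − 1.198518) / 63 = 1.201138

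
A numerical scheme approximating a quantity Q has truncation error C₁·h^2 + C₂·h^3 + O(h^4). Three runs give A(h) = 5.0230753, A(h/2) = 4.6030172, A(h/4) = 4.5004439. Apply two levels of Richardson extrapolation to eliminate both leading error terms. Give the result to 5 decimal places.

4.46672

First eliminate the h^2 term (factor 2^2 = 4):
  B₁ = (4·4.6030172 − 5.0230753)/3 = 4.4629978
  B₂ = (4·4.5004439 − 4.6030172)/3 = 4.4662528
Then eliminate the h^3 term (factor 2^3 = 8):
  (8·4.4662528 − 4.4629978)/7 = 4.4667178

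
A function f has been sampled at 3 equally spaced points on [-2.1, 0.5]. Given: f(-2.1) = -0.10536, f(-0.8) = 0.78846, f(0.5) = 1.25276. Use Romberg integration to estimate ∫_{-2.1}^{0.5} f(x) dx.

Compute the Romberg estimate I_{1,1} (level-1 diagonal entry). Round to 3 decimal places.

1.864

I_{0,0} (trapezoid, 1 panel, h=2.6000): 1.49162
I_{1,0} (trapezoid, 2 panels, h=1.3000): 1.77081
I_{1,1} = 1.77081 + (1.77081 − 1.49162)/3 = 1.86387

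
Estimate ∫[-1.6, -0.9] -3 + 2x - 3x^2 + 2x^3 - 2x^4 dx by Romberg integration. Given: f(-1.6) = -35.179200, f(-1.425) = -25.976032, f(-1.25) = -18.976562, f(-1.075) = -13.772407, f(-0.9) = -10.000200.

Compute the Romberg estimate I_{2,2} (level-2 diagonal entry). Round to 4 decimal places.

-14.1239

I_{0,0} (trapezoid, 1 panel, h=0.7000): -15.812790
I_{1,0} (trapezoid, 2 panels, h=0.3500): -14.548192
I_{2,0} (trapezoid, 4 panels, h=0.1750): -14.230073
I_{1,1} = -14.548192 + (-14.548192 − (-15.812790))/3 = -14.126659
I_{2,1} = -14.230073 + (-14.230073 − (-14.548192))/3 = -14.124033
I_{2,2} = -14.124033 + (-14.124033 − (-14.126659))/15 = -14.123858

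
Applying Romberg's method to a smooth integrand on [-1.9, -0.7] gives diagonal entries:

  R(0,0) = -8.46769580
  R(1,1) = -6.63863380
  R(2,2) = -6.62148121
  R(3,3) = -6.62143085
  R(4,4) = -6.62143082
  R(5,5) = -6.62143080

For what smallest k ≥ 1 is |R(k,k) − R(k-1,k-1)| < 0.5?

|R(1,1) − R(0,0)| = 1.82906200 ≥ 0.5
|R(2,2) − R(1,1)| = 0.01715259 < 0.5

k = 2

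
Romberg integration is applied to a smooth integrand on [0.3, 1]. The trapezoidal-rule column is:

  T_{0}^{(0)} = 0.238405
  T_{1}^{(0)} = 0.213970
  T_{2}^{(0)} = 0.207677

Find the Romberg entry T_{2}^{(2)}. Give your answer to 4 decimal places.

0.2056

T_{1}^{(1)} = (4·0.213970 − 0.238405) / 3 = 0.205825
T_{2}^{(1)} = 0.207677 + (0.207677 − 0.213970)/3 = 0.205579
T_{2}^{(2)} = 0.205579 + (0.205579 − 0.205825)/15 = 0.205563
(Column j=1 coincides with Simpson's rule on the same nodes.)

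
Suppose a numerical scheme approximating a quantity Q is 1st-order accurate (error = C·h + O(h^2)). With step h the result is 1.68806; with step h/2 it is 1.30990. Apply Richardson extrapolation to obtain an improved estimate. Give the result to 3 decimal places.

Extrapolated value = (2·A(h/2) − A(h)) / (2 − 1)
= (2·1.30990 − 1.68806) / 1
= 0.93174 / 1 = 0.93174

0.932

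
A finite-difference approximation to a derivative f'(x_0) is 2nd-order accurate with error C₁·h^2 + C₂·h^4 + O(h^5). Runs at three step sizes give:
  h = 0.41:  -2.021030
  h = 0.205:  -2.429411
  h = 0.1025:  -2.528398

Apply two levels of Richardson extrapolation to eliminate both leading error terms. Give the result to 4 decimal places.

First eliminate the h^2 term (factor 2^2 = 4):
  B₁ = (4·(-2.429411) − (-2.021030))/3 = -2.565538
  B₂ = (4·(-2.528398) − (-2.429411))/3 = -2.561394
Then eliminate the h^4 term (factor 2^4 = 16):
  (16·(-2.561394) − (-2.565538))/15 = -2.561118

-2.5611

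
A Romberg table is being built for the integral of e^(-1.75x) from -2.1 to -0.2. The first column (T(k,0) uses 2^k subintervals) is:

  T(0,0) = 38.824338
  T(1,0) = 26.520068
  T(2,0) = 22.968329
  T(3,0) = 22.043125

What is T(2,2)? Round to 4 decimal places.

21.7421

T(1,1) = 26.520068 + (26.520068 − 38.824338)/3 = 22.418645
T(2,1) = (4·22.968329 − 26.520068) / 3 = 21.784416
T(2,2) = 21.784416 + (21.784416 − 22.418645)/15 = 21.742134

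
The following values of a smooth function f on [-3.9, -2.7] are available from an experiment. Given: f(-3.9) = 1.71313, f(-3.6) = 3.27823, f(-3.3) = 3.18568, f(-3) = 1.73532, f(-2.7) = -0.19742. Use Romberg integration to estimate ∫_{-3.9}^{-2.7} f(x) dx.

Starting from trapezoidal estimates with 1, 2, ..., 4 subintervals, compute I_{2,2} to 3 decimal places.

2.790

I_{0,0} (trapezoid, 1 panel, h=1.2000): 0.90943
I_{1,0} (trapezoid, 2 panels, h=0.6000): 2.36612
I_{2,0} (trapezoid, 4 panels, h=0.3000): 2.68713
I_{1,1} = 2.36612 + (2.36612 − 0.90943)/3 = 2.85168
I_{2,1} = 2.68713 + (2.68713 − 2.36612)/3 = 2.79413
I_{2,2} = 2.79413 + (2.79413 − 2.85168)/15 = 2.79029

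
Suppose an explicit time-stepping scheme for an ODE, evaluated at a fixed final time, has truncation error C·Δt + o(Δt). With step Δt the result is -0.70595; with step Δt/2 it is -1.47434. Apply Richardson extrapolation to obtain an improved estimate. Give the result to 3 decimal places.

-2.243

The leading error scales as Δt; refining by a factor of 2 reduces it by 2^1 = 2.
Extrapolated value = (2·A(Δt/2) − A(Δt)) / (2 − 1)
= (2·(-1.47434) − (-0.70595)) / 1
= -2.24273 / 1 = -2.24273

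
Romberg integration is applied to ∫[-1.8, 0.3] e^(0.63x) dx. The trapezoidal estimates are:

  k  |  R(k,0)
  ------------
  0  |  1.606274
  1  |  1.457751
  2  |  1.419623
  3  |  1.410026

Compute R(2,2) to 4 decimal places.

Richardson extrapolation on the trapezoidal column (denominator 4−1=3):
R(1,1) = (4·1.457751 − 1.606274) / 3 = 1.408243
R(2,1) = 1.419623 + (1.419623 − 1.457751)/3 = 1.406914
R(2,2) = (16·1.406914 − 1.408243) / 15 = 1.406825
(Column j=1 coincides with Simpson's rule on the same nodes.)

1.4068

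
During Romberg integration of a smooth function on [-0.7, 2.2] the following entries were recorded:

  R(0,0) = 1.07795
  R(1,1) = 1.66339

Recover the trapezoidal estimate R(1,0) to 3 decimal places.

1.517

From R(1,1) = (4·R(1,0) − R(0,0))/3, solve for R(1,0):
4·R(1,0) = 3·1.66339 + 1.07795 = 6.06812
R(1,0) = 1.51703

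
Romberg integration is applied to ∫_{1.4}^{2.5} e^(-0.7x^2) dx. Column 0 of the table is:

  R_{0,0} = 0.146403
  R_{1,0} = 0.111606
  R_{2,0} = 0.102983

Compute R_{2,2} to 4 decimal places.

R_{1,1} = 0.111606 + (0.111606 − 0.146403)/3 = 0.100007
R_{2,1} = 0.102983 + (0.102983 − 0.111606)/3 = 0.100109
R_{2,2} = (16·0.100109 − 0.100007) / 15 = 0.100116
(Column j=1 coincides with Simpson's rule on the same nodes.)

0.1001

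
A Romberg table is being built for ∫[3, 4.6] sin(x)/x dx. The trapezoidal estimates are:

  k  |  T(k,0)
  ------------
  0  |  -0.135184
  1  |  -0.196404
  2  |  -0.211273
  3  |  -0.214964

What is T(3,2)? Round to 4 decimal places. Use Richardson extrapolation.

Richardson extrapolation on the trapezoidal column (denominator 4−1=3):
T(2,1) = -0.211273 + (-0.211273 − (-0.196404))/3 = -0.216229
T(3,1) = -0.214964 + (-0.214964 − (-0.211273))/3 = -0.216194
T(3,2) = -0.216194 + (-0.216194 − (-0.216229))/15 = -0.216192
(Column j=1 coincides with Simpson's rule on the same nodes.)

-0.2162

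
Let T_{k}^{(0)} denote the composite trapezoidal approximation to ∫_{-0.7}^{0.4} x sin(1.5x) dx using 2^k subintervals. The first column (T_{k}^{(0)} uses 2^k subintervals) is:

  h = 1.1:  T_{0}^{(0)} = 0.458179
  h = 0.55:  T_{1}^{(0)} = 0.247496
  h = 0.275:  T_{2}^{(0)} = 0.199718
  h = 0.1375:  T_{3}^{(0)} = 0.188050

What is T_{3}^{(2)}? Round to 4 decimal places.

0.1842

Richardson extrapolation on the trapezoidal column (denominator 4−1=3):
T_{2}^{(1)} = 0.199718 + (0.199718 − 0.247496)/3 = 0.183792
T_{3}^{(1)} = (4·0.188050 − 0.199718) / 3 = 0.184161
T_{3}^{(2)} = (16·0.184161 − 0.183792) / 15 = 0.184186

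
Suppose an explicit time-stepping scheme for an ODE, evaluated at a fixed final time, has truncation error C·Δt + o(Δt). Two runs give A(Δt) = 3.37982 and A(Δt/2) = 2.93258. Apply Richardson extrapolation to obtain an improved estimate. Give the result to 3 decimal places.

2.485

The leading error scales as Δt; refining by a factor of 2 reduces it by 2^1 = 2.
Extrapolated value = (2·A(Δt/2) − A(Δt)) / (2 − 1)
= (2·2.93258 − 3.37982) / 1
= 2.48534 / 1 = 2.48534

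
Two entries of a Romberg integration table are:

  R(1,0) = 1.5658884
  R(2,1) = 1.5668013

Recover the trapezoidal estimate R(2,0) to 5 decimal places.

1.56657

From R(2,1) = (4·R(2,0) − R(1,0))/3, solve for R(2,0):
4·R(2,0) = 3·1.5668013 + 1.5658884 = 6.2662923
R(2,0) = 1.5665731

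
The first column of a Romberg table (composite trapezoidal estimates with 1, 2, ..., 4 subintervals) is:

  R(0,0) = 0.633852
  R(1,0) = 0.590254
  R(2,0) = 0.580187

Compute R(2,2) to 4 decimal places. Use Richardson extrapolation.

0.5769

Richardson extrapolation on the trapezoidal column (denominator 4−1=3):
R(1,1) = (4·0.590254 − 0.633852) / 3 = 0.575721
R(2,1) = 0.580187 + (0.580187 − 0.590254)/3 = 0.576831
R(2,2) = 0.576831 + (0.576831 − 0.575721)/15 = 0.576905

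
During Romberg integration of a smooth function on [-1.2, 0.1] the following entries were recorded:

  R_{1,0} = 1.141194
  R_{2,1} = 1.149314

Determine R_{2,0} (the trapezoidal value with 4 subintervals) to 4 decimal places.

1.1473

From R_{2,1} = (4·R_{2,0} − R_{1,0})/3, solve for R_{2,0}:
4·R_{2,0} = 3·1.149314 + 1.141194 = 4.589136
R_{2,0} = 1.147284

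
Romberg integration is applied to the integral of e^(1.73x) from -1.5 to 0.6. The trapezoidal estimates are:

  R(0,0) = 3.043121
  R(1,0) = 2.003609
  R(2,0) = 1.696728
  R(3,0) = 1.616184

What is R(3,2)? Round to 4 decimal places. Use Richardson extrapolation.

1.5890

Richardson extrapolation on the trapezoidal column (denominator 4−1=3):
R(2,1) = 1.696728 + (1.696728 − 2.003609)/3 = 1.594434
R(3,1) = (4·1.616184 − 1.696728) / 3 = 1.589336
R(3,2) = (16·1.589336 − 1.594434) / 15 = 1.588996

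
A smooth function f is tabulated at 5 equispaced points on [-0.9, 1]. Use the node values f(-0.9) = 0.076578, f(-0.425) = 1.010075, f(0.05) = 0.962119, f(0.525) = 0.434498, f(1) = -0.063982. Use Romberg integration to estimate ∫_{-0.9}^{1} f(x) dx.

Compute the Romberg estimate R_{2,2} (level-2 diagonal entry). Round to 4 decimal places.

R_{0,0} (trapezoid, 1 panel, h=1.9000): 0.011966
R_{1,0} (trapezoid, 2 panels, h=0.9500): 0.919996
R_{2,0} (trapezoid, 4 panels, h=0.4750): 1.146170
R_{1,1} = 0.919996 + (0.919996 − 0.011966)/3 = 1.222673
R_{2,1} = 1.146170 + (1.146170 − 0.919996)/3 = 1.221561
R_{2,2} = 1.221561 + (1.221561 − 1.222673)/15 = 1.221487

1.2215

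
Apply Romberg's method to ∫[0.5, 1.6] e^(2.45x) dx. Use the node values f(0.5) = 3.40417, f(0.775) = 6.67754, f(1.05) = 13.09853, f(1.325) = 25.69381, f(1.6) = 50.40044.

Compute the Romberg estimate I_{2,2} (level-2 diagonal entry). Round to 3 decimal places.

I_{0,0} (trapezoid, 1 panel, h=1.1000): 29.59254
I_{1,0} (trapezoid, 2 panels, h=0.5500): 22.00046
I_{2,0} (trapezoid, 4 panels, h=0.2750): 19.90235
I_{1,1} = 22.00046 + (22.00046 − 29.59254)/3 = 19.46977
I_{2,1} = 19.90235 + (19.90235 − 22.00046)/3 = 19.20298
I_{2,2} = 19.20298 + (19.20298 − 19.46977)/15 = 19.18519

19.185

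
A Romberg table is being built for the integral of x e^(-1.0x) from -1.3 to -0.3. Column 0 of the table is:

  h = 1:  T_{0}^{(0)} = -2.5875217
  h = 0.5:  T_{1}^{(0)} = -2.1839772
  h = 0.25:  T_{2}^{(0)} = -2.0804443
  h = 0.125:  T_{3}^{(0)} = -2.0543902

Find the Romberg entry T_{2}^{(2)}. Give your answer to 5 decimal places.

T_{1}^{(1)} = -2.1839772 + (-2.1839772 − (-2.5875217))/3 = -2.0494624
T_{2}^{(1)} = (4·(-2.0804443) − (-2.1839772)) / 3 = -2.0459333
T_{2}^{(2)} = (16·(-2.0459333) − (-2.0494624)) / 15 = -2.0456980

-2.04570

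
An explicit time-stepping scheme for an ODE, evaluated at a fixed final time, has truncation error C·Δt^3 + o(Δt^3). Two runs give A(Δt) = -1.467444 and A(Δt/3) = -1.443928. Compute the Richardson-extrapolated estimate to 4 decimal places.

-1.4430

The leading error scales as Δt^3; refining by a factor of 3 reduces it by 3^3 = 27.
Extrapolated value = (27·A(Δt/3) − A(Δt)) / (27 − 1)
= (27·(-1.443928) − (-1.467444)) / 26
= -37.518612 / 26 = -1.443024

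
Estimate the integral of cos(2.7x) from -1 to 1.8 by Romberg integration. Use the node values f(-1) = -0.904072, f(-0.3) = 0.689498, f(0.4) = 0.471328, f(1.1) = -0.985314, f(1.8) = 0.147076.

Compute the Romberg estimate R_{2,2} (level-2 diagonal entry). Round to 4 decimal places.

-0.2834

R_{0,0} (trapezoid, 1 panel, h=2.8000): -1.059794
R_{1,0} (trapezoid, 2 panels, h=1.4000): 0.129962
R_{2,0} (trapezoid, 4 panels, h=0.7000): -0.142090
R_{1,1} = 0.129962 + (0.129962 − (-1.059794))/3 = 0.526547
R_{2,1} = -0.142090 + (-0.142090 − 0.129962)/3 = -0.232774
R_{2,2} = -0.232774 + (-0.232774 − 0.526547)/15 = -0.283395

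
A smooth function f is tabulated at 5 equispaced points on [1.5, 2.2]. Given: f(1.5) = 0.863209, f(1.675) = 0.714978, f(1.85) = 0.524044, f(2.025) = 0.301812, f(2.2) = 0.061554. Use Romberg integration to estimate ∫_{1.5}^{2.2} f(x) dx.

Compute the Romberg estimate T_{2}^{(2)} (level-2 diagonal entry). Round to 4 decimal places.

T_{0}^{(0)} (trapezoid, 1 panel, h=0.7000): 0.323667
T_{1}^{(0)} (trapezoid, 2 panels, h=0.3500): 0.345249
T_{2}^{(0)} (trapezoid, 4 panels, h=0.1750): 0.350563
T_{1}^{(1)} = 0.345249 + (0.345249 − 0.323667)/3 = 0.352443
T_{2}^{(1)} = 0.350563 + (0.350563 − 0.345249)/3 = 0.352334
T_{2}^{(2)} = 0.352334 + (0.352334 − 0.352443)/15 = 0.352327

0.3523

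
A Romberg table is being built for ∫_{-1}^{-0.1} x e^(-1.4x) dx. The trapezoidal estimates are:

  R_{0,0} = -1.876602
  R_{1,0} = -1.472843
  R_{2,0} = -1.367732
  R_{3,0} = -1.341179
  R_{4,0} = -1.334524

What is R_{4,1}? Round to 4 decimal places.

-1.3323

Richardson extrapolation on the trapezoidal column (denominator 4−1=3):
R_{4,1} = -1.334524 + (-1.334524 − (-1.341179))/3 = -1.332306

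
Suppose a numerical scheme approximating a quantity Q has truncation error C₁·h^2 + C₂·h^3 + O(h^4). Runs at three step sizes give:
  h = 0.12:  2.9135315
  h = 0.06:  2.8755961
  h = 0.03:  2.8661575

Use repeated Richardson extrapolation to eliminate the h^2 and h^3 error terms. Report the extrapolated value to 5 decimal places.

2.86302

First eliminate the h^2 term (factor 2^2 = 4):
  B₁ = (4·2.8755961 − 2.9135315)/3 = 2.8629510
  B₂ = (4·2.8661575 − 2.8755961)/3 = 2.8630113
Then eliminate the h^3 term (factor 2^3 = 8):
  (8·2.8630113 − 2.8629510)/7 = 2.8630199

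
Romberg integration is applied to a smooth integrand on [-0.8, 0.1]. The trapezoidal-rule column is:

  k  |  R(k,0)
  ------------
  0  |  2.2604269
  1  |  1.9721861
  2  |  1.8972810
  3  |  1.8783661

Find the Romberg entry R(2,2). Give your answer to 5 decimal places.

1.87206

Richardson extrapolation on the trapezoidal column (denominator 4−1=3):
R(1,1) = (4·1.9721861 − 2.2604269) / 3 = 1.8761058
R(2,1) = (4·1.8972810 − 1.9721861) / 3 = 1.8723126
R(2,2) = (16·1.8723126 − 1.8761058) / 15 = 1.8720597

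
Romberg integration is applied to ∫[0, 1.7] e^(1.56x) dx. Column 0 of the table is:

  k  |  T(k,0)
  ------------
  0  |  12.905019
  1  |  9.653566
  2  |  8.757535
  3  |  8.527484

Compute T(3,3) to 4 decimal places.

Richardson extrapolation on the trapezoidal column (denominator 4−1=3):
T(1,1) = 9.653566 + (9.653566 − 12.905019)/3 = 8.569748
T(2,1) = (4·8.757535 − 9.653566) / 3 = 8.458858
T(3,1) = (4·8.527484 − 8.757535) / 3 = 8.450800
T(2,2) = (16·8.458858 − 8.569748) / 15 = 8.451465
T(3,2) = 8.450800 + (8.450800 − 8.458858)/15 = 8.450263
T(3,3) = 8.450263 + (8.450263 − 8.451465)/63 = 8.450244

8.4502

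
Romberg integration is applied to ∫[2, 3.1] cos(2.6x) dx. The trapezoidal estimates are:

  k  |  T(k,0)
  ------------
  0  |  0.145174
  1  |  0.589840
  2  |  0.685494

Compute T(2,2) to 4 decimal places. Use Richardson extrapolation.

T(1,1) = (4·0.589840 − 0.145174) / 3 = 0.738062
T(2,1) = 0.685494 + (0.685494 − 0.589840)/3 = 0.717379
T(2,2) = (16·0.717379 − 0.738062) / 15 = 0.716000

0.7160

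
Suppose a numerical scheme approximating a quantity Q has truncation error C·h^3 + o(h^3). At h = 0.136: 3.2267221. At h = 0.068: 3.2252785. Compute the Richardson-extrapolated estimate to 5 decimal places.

The leading error scales as h^3; refining by a factor of 2 reduces it by 2^3 = 8.
Extrapolated value = (8·A(h/2) − A(h)) / (8 − 1)
= (8·3.2252785 − 3.2267221) / 7
= 22.5755059 / 7 = 3.2250723

3.22507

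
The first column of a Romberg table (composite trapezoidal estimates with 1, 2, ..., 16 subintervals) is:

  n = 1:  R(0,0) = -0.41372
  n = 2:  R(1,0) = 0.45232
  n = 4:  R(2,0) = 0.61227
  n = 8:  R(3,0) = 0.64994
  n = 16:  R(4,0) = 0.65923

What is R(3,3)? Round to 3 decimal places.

0.662

Richardson extrapolation on the trapezoidal column (denominator 4−1=3):
R(1,1) = 0.45232 + (0.45232 − (-0.41372))/3 = 0.74100
R(2,1) = (4·0.61227 − 0.45232) / 3 = 0.66559
R(3,1) = 0.64994 + (0.64994 − 0.61227)/3 = 0.66250
R(2,2) = 0.66559 + (0.66559 − 0.74100)/15 = 0.66056
R(3,2) = 0.66250 + (0.66250 − 0.66559)/15 = 0.66229
R(3,3) = (64·0.66229 − 0.66056) / 63 = 0.66232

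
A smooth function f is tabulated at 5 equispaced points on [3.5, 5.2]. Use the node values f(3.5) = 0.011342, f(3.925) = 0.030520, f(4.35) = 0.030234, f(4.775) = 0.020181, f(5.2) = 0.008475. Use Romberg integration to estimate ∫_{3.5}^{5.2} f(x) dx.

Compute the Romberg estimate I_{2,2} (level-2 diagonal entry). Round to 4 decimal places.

0.0401

I_{0,0} (trapezoid, 1 panel, h=1.7000): 0.016844
I_{1,0} (trapezoid, 2 panels, h=0.8500): 0.034121
I_{2,0} (trapezoid, 4 panels, h=0.4250): 0.038608
I_{1,1} = 0.034121 + (0.034121 − 0.016844)/3 = 0.039880
I_{2,1} = 0.038608 + (0.038608 − 0.034121)/3 = 0.040104
I_{2,2} = 0.040104 + (0.040104 − 0.039880)/15 = 0.040119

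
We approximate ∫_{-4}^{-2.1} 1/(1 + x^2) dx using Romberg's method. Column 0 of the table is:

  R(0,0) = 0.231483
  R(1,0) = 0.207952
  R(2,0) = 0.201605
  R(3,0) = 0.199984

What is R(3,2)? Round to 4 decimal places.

0.1994

R(2,1) = 0.201605 + (0.201605 − 0.207952)/3 = 0.199489
R(3,1) = 0.199984 + (0.199984 − 0.201605)/3 = 0.199444
R(3,2) = 0.199444 + (0.199444 − 0.199489)/15 = 0.199441
(Column j=1 coincides with Simpson's rule on the same nodes.)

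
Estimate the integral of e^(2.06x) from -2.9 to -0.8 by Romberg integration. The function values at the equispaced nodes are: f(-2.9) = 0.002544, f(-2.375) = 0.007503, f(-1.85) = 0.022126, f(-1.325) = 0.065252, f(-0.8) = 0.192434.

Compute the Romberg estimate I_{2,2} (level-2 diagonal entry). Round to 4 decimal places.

0.0924

I_{0,0} (trapezoid, 1 panel, h=2.1000): 0.204727
I_{1,0} (trapezoid, 2 panels, h=1.0500): 0.125596
I_{2,0} (trapezoid, 4 panels, h=0.5250): 0.100994
I_{1,1} = 0.125596 + (0.125596 − 0.204727)/3 = 0.099219
I_{2,1} = 0.100994 + (0.100994 − 0.125596)/3 = 0.092793
I_{2,2} = 0.092793 + (0.092793 − 0.099219)/15 = 0.092365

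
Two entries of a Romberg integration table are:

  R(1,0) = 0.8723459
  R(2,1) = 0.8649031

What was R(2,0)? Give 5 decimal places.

From R(2,1) = (4·R(2,0) − R(1,0))/3, solve for R(2,0):
4·R(2,0) = 3·0.8649031 + 0.8723459 = 3.4670552
R(2,0) = 0.8667638

0.86676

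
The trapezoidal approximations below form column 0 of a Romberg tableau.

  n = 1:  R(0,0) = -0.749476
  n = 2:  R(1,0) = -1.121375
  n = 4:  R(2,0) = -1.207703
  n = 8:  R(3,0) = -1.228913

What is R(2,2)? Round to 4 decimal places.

-1.2359

R(1,1) = (4·(-1.121375) − (-0.749476)) / 3 = -1.245341
R(2,1) = -1.207703 + (-1.207703 − (-1.121375))/3 = -1.236479
R(2,2) = (16·(-1.236479) − (-1.245341)) / 15 = -1.235888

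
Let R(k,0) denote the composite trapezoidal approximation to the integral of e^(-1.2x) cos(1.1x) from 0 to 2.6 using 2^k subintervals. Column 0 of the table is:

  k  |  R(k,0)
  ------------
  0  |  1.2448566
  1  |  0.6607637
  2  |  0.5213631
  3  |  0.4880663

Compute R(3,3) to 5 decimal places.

R(1,1) = (4·0.6607637 − 1.2448566) / 3 = 0.4660661
R(2,1) = 0.5213631 + (0.5213631 − 0.6607637)/3 = 0.4748962
R(3,1) = (4·0.4880663 − 0.5213631) / 3 = 0.4769674
R(2,2) = 0.4748962 + (0.4748962 − 0.4660661)/15 = 0.4754849
R(3,2) = 0.4769674 + (0.4769674 − 0.4748962)/15 = 0.4771055
R(3,3) = 0.4771055 + (0.4771055 − 0.4754849)/63 = 0.4771312

0.47713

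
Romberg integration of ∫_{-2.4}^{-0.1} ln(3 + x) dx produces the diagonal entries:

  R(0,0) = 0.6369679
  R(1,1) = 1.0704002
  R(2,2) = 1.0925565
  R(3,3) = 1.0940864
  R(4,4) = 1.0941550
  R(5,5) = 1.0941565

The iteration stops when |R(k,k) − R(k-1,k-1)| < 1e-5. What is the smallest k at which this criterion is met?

|R(1,1) − R(0,0)| = 0.4334323 ≥ 1e-5
|R(2,2) − R(1,1)| = 0.0221563 ≥ 1e-5
|R(3,3) − R(2,2)| = 0.0015299 ≥ 1e-5
|R(4,4) − R(3,3)| = 0.0000686 ≥ 1e-5
|R(5,5) − R(4,4)| = 0.0000015 < 1e-5

k = 5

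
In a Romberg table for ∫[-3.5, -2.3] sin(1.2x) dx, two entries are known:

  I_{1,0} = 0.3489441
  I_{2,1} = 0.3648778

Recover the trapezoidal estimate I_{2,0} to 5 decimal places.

From I_{2,1} = (4·I_{2,0} − I_{1,0})/3, solve for I_{2,0}:
4·I_{2,0} = 3·0.3648778 + 0.3489441 = 1.4435775
I_{2,0} = 0.3608944

0.36089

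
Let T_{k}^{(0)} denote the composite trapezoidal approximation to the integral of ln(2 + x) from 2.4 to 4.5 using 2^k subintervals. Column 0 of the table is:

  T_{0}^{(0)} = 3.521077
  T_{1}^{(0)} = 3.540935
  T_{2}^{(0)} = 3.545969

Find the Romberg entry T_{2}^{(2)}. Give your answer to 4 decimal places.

3.5477

T_{1}^{(1)} = (4·3.540935 − 3.521077) / 3 = 3.547554
T_{2}^{(1)} = (4·3.545969 − 3.540935) / 3 = 3.547647
T_{2}^{(2)} = 3.547647 + (3.547647 − 3.547554)/15 = 3.547653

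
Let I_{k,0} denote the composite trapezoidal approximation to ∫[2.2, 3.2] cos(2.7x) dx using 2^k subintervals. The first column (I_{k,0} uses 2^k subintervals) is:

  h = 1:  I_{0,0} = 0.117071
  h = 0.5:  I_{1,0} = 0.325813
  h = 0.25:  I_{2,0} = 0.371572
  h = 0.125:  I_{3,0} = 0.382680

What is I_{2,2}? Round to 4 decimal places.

Richardson extrapolation on the trapezoidal column (denominator 4−1=3):
I_{1,1} = (4·0.325813 − 0.117071) / 3 = 0.395394
I_{2,1} = (4·0.371572 − 0.325813) / 3 = 0.386825
I_{2,2} = (16·0.386825 − 0.395394) / 15 = 0.386254

0.3863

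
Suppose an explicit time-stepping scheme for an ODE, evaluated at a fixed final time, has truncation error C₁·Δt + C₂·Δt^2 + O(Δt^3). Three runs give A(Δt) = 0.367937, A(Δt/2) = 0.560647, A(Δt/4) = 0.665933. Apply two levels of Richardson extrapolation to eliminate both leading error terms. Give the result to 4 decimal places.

First eliminate the Δt term (factor 2^1 = 2):
  B₁ = (2·0.560647 − 0.367937)/1 = 0.753357
  B₂ = (2·0.665933 − 0.560647)/1 = 0.771219
Then eliminate the Δt^2 term (factor 2^2 = 4):
  (4·0.771219 − 0.753357)/3 = 0.777173

0.7772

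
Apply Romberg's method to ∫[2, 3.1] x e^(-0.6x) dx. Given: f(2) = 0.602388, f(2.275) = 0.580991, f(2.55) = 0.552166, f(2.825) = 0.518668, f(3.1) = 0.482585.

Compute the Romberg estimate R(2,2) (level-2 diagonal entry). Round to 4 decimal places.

0.6039

R(0,0) (trapezoid, 1 panel, h=1.1000): 0.596735
R(1,0) (trapezoid, 2 panels, h=0.5500): 0.602059
R(2,0) (trapezoid, 4 panels, h=0.2750): 0.603436
R(1,1) = 0.602059 + (0.602059 − 0.596735)/3 = 0.603834
R(2,1) = 0.603436 + (0.603436 − 0.602059)/3 = 0.603895
R(2,2) = 0.603895 + (0.603895 − 0.603834)/15 = 0.603899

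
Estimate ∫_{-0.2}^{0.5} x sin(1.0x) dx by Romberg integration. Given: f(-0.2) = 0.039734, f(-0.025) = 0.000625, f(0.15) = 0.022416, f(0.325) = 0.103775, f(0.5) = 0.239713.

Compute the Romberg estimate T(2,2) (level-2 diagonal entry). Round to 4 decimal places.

T(0,0) (trapezoid, 1 panel, h=0.7000): 0.097806
T(1,0) (trapezoid, 2 panels, h=0.3500): 0.056749
T(2,0) (trapezoid, 4 panels, h=0.1750): 0.046644
T(1,1) = 0.056749 + (0.056749 − 0.097806)/3 = 0.043063
T(2,1) = 0.046644 + (0.046644 − 0.056749)/3 = 0.043276
T(2,2) = 0.043276 + (0.043276 − 0.043063)/15 = 0.043290

0.0433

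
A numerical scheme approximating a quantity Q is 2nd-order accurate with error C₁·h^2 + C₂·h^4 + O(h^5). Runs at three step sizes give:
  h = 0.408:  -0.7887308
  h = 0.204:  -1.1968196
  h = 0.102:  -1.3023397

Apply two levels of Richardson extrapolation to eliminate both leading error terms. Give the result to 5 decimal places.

-1.33782

First eliminate the h^2 term (factor 2^2 = 4):
  B₁ = (4·(-1.1968196) − (-0.7887308))/3 = -1.3328492
  B₂ = (4·(-1.3023397) − (-1.1968196))/3 = -1.3375131
Then eliminate the h^4 term (factor 2^4 = 16):
  (16·(-1.3375131) − (-1.3328492))/15 = -1.3378240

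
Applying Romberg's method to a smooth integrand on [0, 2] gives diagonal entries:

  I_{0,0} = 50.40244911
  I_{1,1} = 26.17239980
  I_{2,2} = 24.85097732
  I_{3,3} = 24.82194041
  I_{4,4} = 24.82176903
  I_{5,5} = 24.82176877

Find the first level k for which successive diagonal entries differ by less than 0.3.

|I_{1,1} − I_{0,0}| = 24.23004931 ≥ 0.3
|I_{2,2} − I_{1,1}| = 1.32142248 ≥ 0.3
|I_{3,3} − I_{2,2}| = 0.02903691 < 0.3

k = 3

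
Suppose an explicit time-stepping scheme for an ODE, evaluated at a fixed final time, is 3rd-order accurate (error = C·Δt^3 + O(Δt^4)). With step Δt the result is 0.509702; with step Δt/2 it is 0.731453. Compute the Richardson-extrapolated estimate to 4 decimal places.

The leading error scales as Δt^3; refining by a factor of 2 reduces it by 2^3 = 8.
Extrapolated value = (8·A(Δt/2) − A(Δt)) / (8 − 1)
= (8·0.731453 − 0.509702) / 7
= 5.341922 / 7 = 0.763132

0.7631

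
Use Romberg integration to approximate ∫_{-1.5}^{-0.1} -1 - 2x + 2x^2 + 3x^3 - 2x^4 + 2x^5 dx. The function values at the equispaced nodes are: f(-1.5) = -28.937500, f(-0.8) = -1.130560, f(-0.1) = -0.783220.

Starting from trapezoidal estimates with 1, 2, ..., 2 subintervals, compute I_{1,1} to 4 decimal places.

I_{0,0} (trapezoid, 1 panel, h=1.4000): -20.804504
I_{1,0} (trapezoid, 2 panels, h=0.7000): -11.193644
I_{1,1} = -11.193644 + (-11.193644 − (-20.804504))/3 = -7.990024

-7.9900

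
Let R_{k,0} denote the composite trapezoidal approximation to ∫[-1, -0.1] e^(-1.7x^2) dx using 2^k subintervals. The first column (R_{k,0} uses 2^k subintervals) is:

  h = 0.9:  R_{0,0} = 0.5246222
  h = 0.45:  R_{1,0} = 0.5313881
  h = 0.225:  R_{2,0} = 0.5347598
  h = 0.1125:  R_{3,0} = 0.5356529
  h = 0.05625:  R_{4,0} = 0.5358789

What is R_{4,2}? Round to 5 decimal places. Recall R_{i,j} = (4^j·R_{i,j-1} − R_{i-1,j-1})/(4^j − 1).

Richardson extrapolation on the trapezoidal column (denominator 4−1=3):
R_{3,1} = (4·0.5356529 − 0.5347598) / 3 = 0.5359506
R_{4,1} = 0.5358789 + (0.5358789 − 0.5356529)/3 = 0.5359542
R_{4,2} = 0.5359542 + (0.5359542 − 0.5359506)/15 = 0.5359544

0.53595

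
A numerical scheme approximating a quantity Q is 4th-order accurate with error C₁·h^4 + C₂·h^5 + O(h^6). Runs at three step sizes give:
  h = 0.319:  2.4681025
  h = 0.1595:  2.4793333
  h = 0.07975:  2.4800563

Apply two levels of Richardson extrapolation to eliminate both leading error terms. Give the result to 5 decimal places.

First eliminate the h^4 term (factor 2^4 = 16):
  B₁ = (16·2.4793333 − 2.4681025)/15 = 2.4800820
  B₂ = (16·2.4800563 − 2.4793333)/15 = 2.4801045
Then eliminate the h^5 term (factor 2^5 = 32):
  (32·2.4801045 − 2.4800820)/31 = 2.4801052

2.48011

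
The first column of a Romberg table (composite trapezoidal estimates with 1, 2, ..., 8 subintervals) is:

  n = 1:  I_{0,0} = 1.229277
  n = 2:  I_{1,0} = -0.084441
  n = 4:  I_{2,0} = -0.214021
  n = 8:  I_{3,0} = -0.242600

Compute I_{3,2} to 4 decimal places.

I_{2,1} = (4·(-0.214021) − (-0.084441)) / 3 = -0.257214
I_{3,1} = -0.242600 + (-0.242600 − (-0.214021))/3 = -0.252126
I_{3,2} = (16·(-0.252126) − (-0.257214)) / 15 = -0.251787

-0.2518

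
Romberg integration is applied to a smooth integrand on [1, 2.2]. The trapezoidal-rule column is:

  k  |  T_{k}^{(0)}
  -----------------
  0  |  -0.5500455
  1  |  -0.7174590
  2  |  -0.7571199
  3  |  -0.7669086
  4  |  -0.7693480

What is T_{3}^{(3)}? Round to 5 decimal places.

-0.77016

Richardson extrapolation on the trapezoidal column (denominator 4−1=3):
T_{1}^{(1)} = (4·(-0.7174590) − (-0.5500455)) / 3 = -0.7732635
T_{2}^{(1)} = -0.7571199 + (-0.7571199 − (-0.7174590))/3 = -0.7703402
T_{3}^{(1)} = (4·(-0.7669086) − (-0.7571199)) / 3 = -0.7701715
T_{2}^{(2)} = -0.7703402 + (-0.7703402 − (-0.7732635))/15 = -0.7701453
T_{3}^{(2)} = (16·(-0.7701715) − (-0.7703402)) / 15 = -0.7701603
T_{3}^{(3)} = (64·(-0.7701603) − (-0.7701453)) / 63 = -0.7701605
(Column j=1 coincides with Simpson's rule on the same nodes.)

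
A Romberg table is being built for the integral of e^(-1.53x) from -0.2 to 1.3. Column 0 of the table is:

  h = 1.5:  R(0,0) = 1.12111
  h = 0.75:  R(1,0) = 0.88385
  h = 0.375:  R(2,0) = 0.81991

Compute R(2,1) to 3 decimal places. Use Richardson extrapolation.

Richardson extrapolation on the trapezoidal column (denominator 4−1=3):
R(2,1) = 0.81991 + (0.81991 − 0.88385)/3 = 0.79860
(Column j=1 coincides with Simpson's rule on the same nodes.)

0.799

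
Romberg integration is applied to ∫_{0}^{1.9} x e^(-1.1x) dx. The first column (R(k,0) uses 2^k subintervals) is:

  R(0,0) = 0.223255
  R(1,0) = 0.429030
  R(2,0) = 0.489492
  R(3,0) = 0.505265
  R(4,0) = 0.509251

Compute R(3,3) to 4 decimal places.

0.5106

Richardson extrapolation on the trapezoidal column (denominator 4−1=3):
R(1,1) = 0.429030 + (0.429030 − 0.223255)/3 = 0.497622
R(2,1) = 0.489492 + (0.489492 − 0.429030)/3 = 0.509646
R(3,1) = (4·0.505265 − 0.489492) / 3 = 0.510523
R(2,2) = 0.509646 + (0.509646 − 0.497622)/15 = 0.510448
R(3,2) = 0.510523 + (0.510523 − 0.509646)/15 = 0.510581
R(3,3) = (64·0.510581 − 0.510448) / 63 = 0.510583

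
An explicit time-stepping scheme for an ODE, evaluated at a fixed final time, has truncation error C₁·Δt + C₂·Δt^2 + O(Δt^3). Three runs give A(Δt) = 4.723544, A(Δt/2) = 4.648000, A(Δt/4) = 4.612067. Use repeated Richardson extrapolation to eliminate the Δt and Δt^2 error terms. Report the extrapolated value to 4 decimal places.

First eliminate the Δt term (factor 2^1 = 2):
  B₁ = (2·4.648000 − 4.723544)/1 = 4.572456
  B₂ = (2·4.612067 − 4.648000)/1 = 4.576134
Then eliminate the Δt^2 term (factor 2^2 = 4):
  (4·4.576134 − 4.572456)/3 = 4.577360

4.5774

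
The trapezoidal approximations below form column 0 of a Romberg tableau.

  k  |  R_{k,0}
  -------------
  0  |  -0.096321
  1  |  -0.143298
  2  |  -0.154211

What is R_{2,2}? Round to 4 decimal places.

-0.1578

Richardson extrapolation on the trapezoidal column (denominator 4−1=3):
R_{1,1} = (4·(-0.143298) − (-0.096321)) / 3 = -0.158957
R_{2,1} = -0.154211 + (-0.154211 − (-0.143298))/3 = -0.157849
R_{2,2} = (16·(-0.157849) − (-0.158957)) / 15 = -0.157775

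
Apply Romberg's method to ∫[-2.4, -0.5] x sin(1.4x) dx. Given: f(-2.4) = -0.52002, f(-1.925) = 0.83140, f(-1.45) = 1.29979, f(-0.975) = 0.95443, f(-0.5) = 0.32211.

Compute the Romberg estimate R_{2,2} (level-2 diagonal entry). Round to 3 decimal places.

R_{0,0} (trapezoid, 1 panel, h=1.9000): -0.18801
R_{1,0} (trapezoid, 2 panels, h=0.9500): 1.14079
R_{2,0} (trapezoid, 4 panels, h=0.4750): 1.41867
R_{1,1} = 1.14079 + (1.14079 − (-0.18801))/3 = 1.58372
R_{2,1} = 1.41867 + (1.41867 − 1.14079)/3 = 1.51130
R_{2,2} = 1.51130 + (1.51130 − 1.58372)/15 = 1.50647

1.506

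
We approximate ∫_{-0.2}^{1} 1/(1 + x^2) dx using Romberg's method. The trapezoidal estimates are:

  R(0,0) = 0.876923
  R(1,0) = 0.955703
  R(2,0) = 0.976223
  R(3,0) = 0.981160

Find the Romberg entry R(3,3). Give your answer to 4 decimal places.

0.9828

R(1,1) = 0.955703 + (0.955703 − 0.876923)/3 = 0.981963
R(2,1) = 0.976223 + (0.976223 − 0.955703)/3 = 0.983063
R(3,1) = 0.981160 + (0.981160 − 0.976223)/3 = 0.982806
R(2,2) = (16·0.983063 − 0.981963) / 15 = 0.983136
R(3,2) = (16·0.982806 − 0.983063) / 15 = 0.982789
R(3,3) = (64·0.982789 − 0.983136) / 63 = 0.982783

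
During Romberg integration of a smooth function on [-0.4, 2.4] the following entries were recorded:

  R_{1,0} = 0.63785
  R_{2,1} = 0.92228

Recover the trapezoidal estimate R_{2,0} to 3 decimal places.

0.851

From R_{2,1} = (4·R_{2,0} − R_{1,0})/3, solve for R_{2,0}:
4·R_{2,0} = 3·0.92228 + 0.63785 = 3.40469
R_{2,0} = 0.85117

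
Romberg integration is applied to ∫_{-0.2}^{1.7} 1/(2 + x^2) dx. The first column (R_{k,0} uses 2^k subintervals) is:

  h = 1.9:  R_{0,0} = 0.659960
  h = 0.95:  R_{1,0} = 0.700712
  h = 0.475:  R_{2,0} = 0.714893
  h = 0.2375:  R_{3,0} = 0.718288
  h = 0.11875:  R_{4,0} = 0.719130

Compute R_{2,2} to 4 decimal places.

R_{1,1} = (4·0.700712 − 0.659960) / 3 = 0.714296
R_{2,1} = (4·0.714893 − 0.700712) / 3 = 0.719620
R_{2,2} = (16·0.719620 − 0.714296) / 15 = 0.719975
(Column j=1 coincides with Simpson's rule on the same nodes.)

0.7200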